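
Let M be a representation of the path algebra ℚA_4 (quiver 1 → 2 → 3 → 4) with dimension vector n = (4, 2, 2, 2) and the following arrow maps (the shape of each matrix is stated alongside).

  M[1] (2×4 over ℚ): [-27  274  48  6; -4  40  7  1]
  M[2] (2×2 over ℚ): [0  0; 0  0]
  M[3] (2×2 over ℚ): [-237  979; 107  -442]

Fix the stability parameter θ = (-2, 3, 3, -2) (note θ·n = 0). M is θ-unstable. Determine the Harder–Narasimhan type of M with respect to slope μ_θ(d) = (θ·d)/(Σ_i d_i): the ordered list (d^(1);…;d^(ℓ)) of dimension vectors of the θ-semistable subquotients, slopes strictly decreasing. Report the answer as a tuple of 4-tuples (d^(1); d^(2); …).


Interval decomposition of M: I[1,1]^2, I[1,2]^2, I[3,4]^2.
HN type (ℓ=3): μ^(1)=3; μ^(2)=1/2; μ^(3)=-2

((0, 2, 0, 0); (0, 0, 2, 2); (4, 0, 0, 0))


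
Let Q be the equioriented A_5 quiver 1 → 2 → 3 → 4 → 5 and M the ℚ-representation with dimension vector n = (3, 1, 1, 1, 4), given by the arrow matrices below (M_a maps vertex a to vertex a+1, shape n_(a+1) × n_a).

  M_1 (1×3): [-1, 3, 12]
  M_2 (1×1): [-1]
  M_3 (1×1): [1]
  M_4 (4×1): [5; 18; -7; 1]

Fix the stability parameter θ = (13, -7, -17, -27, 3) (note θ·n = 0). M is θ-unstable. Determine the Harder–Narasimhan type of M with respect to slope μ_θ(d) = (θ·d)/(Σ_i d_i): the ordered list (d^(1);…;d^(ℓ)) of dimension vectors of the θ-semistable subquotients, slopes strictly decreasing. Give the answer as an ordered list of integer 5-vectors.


Barcode: M ≅ I[1,1]^2, I[1,5], I[5,5]^3. HN layers by μ_θ (3 steps, strictly decreasing):
  μ^(1)=13; μ^(2)=3; μ^(3)=-19/2

((2, 0, 0, 0, 0); (0, 0, 0, 0, 4); (1, 1, 1, 1, 0))


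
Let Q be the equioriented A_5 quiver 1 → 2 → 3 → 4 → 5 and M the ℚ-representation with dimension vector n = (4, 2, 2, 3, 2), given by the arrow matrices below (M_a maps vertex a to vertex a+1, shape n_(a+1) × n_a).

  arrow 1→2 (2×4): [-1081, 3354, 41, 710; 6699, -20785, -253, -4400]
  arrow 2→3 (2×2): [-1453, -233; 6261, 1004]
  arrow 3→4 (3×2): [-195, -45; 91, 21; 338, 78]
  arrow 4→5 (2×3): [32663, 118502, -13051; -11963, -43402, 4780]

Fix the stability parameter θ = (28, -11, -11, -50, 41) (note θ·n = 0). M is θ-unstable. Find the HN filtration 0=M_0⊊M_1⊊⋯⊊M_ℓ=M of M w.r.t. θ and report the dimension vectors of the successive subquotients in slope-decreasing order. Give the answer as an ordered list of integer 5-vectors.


Via rank(M_{q-1}∘⋯∘M_p): M ≅ I[1,1]^2, I[1,3], I[1,5], I[4,4], I[4,5].
μ_θ-semistable layers: μ^(1)=41; μ^(2)=28; μ^(3)=2; μ^(4)=-11; μ^(5)=-50

((0, 0, 0, 0, 2); (2, 0, 0, 0, 0); (1, 1, 1, 0, 0); (1, 1, 1, 1, 0); (0, 0, 0, 2, 0))


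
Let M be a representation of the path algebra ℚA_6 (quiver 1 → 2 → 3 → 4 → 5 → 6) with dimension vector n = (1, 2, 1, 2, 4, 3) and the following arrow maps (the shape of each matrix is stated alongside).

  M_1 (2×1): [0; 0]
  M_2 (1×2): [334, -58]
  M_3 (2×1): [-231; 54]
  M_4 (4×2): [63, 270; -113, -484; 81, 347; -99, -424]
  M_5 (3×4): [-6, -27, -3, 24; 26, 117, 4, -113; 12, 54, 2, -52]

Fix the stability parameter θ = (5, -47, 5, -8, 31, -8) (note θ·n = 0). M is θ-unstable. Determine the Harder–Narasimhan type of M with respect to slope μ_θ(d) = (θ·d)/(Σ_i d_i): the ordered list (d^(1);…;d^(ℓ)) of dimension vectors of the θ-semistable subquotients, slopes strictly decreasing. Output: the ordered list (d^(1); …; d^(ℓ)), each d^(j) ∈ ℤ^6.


Barcode: M ≅ I[1,1], I[2,2], I[2,5], I[4,6], I[5,5], I[5,6], I[6,6]. HN layers by μ_θ (6 steps, strictly decreasing):
  μ^(1)=31; μ^(2)=23/2; μ^(3)=5; μ^(4)=-3/2; μ^(5)=-8; μ^(6)=-47

((0, 0, 0, 0, 2, 0); (0, 0, 0, 0, 2, 2); (1, 0, 0, 0, 0, 0); (0, 0, 1, 1, 0, 0); (0, 0, 0, 1, 0, 1); (0, 2, 0, 0, 0, 0))


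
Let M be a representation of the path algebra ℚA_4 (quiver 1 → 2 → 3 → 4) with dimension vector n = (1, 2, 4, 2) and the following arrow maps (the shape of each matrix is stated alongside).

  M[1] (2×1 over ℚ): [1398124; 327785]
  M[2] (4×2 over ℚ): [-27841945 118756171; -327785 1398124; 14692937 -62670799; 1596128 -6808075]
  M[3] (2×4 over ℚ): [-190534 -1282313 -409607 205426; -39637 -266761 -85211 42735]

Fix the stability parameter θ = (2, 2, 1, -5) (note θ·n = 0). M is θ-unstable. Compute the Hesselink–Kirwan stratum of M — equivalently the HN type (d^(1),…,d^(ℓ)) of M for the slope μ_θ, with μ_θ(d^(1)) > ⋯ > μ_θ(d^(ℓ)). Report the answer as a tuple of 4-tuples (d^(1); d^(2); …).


Interval decomposition of M: I[1,4], I[2,4], I[3,3]^2.
HN type (ℓ=3): μ^(1)=1; μ^(2)=0; μ^(3)=-2/3

((0, 0, 2, 0); (1, 1, 1, 1); (0, 1, 1, 1))


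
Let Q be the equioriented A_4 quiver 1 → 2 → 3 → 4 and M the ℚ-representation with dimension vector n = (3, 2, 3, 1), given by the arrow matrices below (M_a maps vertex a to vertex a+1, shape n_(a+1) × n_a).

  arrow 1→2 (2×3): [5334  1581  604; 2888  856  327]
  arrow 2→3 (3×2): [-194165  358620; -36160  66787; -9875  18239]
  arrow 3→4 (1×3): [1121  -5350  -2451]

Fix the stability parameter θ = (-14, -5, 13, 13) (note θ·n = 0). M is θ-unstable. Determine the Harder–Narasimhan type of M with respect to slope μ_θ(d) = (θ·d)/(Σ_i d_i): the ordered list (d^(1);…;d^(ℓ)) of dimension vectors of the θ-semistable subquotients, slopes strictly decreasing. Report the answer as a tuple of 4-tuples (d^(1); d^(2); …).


Via rank(M_{q-1}∘⋯∘M_p): M ≅ I[1,1], I[1,3], I[1,4], I[3,3].
μ_θ-semistable layers: μ^(1)=13; μ^(2)=-5; μ^(3)=-14

((0, 0, 3, 1); (0, 2, 0, 0); (3, 0, 0, 0))


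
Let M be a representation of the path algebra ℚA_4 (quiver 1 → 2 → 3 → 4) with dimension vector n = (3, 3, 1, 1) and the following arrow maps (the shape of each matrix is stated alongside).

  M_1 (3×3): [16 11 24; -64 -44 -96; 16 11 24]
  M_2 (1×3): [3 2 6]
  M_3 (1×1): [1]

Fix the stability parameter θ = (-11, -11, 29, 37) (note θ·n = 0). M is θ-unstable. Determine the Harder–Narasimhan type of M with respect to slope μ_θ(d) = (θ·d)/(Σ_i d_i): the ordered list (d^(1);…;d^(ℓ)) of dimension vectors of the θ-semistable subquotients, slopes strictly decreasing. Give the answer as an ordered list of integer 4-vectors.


Interval decomposition of M: I[1,1]^2, I[1,4], I[2,2]^2.
HN type (ℓ=3): μ^(1)=37; μ^(2)=29; μ^(3)=-11

((0, 0, 0, 1); (0, 0, 1, 0); (3, 3, 0, 0))


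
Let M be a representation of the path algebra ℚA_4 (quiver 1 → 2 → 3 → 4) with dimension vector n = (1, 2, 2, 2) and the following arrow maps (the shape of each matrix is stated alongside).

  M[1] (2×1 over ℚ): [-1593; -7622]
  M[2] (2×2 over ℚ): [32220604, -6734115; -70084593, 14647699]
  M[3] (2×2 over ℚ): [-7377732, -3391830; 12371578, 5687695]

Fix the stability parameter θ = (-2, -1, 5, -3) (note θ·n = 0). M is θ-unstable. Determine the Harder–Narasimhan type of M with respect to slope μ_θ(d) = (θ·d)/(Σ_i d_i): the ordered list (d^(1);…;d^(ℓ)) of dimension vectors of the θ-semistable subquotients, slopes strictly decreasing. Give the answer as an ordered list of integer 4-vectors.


Barcode: M ≅ I[1,4], I[2,3], I[4,4]. HN layers by μ_θ (5 steps, strictly decreasing):
  μ^(1)=5; μ^(2)=1; μ^(3)=-1; μ^(4)=-2; μ^(5)=-3

((0, 0, 1, 0); (0, 0, 1, 1); (0, 2, 0, 0); (1, 0, 0, 0); (0, 0, 0, 1))


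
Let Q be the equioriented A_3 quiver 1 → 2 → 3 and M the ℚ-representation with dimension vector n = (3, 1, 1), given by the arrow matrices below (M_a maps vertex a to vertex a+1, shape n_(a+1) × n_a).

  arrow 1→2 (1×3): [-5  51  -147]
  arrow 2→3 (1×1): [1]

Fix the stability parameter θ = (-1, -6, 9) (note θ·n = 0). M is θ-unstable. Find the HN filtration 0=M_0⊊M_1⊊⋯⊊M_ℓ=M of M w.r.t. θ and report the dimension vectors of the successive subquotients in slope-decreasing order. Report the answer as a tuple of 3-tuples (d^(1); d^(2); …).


Barcode: M ≅ I[1,1]^2, I[1,3]. HN layers by μ_θ (3 steps, strictly decreasing):
  μ^(1)=9; μ^(2)=-1; μ^(3)=-7/2

((0, 0, 1); (2, 0, 0); (1, 1, 0))


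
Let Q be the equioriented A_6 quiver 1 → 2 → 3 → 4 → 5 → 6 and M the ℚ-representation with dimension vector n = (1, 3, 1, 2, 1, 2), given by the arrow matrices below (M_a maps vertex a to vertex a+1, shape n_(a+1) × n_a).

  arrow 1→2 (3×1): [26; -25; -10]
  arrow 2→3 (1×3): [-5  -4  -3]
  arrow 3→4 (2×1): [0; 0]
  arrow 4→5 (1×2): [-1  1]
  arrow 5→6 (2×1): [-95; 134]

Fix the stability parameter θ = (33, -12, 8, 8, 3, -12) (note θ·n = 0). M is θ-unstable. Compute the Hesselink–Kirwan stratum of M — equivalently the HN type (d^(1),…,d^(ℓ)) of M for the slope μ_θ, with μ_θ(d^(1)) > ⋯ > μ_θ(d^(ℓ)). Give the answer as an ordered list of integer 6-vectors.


Interval decomposition of M: I[1,2], I[2,2], I[2,3], I[4,4], I[4,6], I[6,6].
HN type (ℓ=4): μ^(1)=21/2; μ^(2)=8; μ^(3)=-1/3; μ^(4)=-12

((1, 1, 0, 0, 0, 0); (0, 0, 1, 1, 0, 0); (0, 0, 0, 1, 1, 1); (0, 2, 0, 0, 0, 1))


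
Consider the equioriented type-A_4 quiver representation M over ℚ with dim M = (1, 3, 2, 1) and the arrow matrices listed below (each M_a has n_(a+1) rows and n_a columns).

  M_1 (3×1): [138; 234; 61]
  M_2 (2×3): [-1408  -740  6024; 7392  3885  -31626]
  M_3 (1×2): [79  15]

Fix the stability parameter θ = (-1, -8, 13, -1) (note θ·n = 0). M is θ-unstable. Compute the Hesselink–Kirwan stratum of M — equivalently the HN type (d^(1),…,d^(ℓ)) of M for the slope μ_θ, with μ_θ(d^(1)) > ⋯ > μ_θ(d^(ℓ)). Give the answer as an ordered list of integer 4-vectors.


Interval decomposition of M: I[1,2], I[2,2], I[2,4], I[3,3].
HN type (ℓ=4): μ^(1)=13; μ^(2)=6; μ^(3)=-9/2; μ^(4)=-8

((0, 0, 1, 0); (0, 0, 1, 1); (1, 1, 0, 0); (0, 2, 0, 0))


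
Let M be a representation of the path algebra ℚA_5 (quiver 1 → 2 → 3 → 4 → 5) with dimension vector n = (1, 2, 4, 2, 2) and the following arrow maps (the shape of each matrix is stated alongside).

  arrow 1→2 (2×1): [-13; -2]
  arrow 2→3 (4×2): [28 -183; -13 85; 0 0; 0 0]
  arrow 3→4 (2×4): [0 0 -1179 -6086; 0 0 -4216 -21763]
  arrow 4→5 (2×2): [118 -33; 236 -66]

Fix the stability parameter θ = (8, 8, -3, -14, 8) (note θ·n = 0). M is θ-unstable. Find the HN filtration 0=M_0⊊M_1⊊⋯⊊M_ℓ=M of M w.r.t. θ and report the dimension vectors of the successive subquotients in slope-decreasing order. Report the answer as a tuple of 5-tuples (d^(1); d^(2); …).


Via rank(M_{q-1}∘⋯∘M_p): M ≅ I[1,3], I[2,3], I[3,4], I[3,5], I[5,5].
μ_θ-semistable layers: μ^(1)=8; μ^(2)=13/3; μ^(3)=5/2; μ^(4)=-17/2

((0, 0, 0, 0, 2); (1, 1, 1, 0, 0); (0, 1, 1, 0, 0); (0, 0, 2, 2, 0))


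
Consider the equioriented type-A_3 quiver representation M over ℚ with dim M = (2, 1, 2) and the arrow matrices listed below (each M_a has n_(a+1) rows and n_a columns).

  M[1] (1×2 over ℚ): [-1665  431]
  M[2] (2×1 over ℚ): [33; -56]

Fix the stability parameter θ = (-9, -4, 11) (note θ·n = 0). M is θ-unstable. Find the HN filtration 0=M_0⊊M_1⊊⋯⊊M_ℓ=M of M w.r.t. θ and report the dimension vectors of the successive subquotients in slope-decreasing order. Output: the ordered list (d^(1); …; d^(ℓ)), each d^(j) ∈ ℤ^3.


Interval decomposition of M: I[1,1], I[1,3], I[3,3].
HN type (ℓ=3): μ^(1)=11; μ^(2)=-4; μ^(3)=-9

((0, 0, 2); (0, 1, 0); (2, 0, 0))


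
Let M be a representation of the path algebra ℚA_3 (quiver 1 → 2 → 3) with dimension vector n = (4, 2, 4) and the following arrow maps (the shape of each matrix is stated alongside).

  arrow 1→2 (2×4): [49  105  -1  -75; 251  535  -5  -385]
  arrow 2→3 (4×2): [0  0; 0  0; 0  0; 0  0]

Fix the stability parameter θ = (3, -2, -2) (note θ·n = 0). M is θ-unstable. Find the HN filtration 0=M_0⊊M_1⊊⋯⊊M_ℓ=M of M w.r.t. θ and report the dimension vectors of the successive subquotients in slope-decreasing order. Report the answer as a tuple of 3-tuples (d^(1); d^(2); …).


Barcode: M ≅ I[1,1]^2, I[1,2]^2, I[3,3]^4. HN layers by μ_θ (3 steps, strictly decreasing):
  μ^(1)=3; μ^(2)=1/2; μ^(3)=-2

((2, 0, 0); (2, 2, 0); (0, 0, 4))


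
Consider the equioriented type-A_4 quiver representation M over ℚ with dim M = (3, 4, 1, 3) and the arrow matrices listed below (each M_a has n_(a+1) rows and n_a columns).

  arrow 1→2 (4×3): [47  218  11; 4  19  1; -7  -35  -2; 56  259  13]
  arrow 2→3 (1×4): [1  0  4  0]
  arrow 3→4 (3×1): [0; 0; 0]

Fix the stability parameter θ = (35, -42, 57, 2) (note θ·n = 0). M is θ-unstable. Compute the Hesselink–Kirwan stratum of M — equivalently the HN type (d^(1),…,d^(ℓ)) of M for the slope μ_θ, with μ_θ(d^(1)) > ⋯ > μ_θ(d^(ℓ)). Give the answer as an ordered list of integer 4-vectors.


Interval decomposition of M: I[1,1], I[1,2], I[1,3], I[2,2]^2, I[4,4]^3.
HN type (ℓ=5): μ^(1)=57; μ^(2)=35; μ^(3)=2; μ^(4)=-7/2; μ^(5)=-42

((0, 0, 1, 0); (1, 0, 0, 0); (0, 0, 0, 3); (2, 2, 0, 0); (0, 2, 0, 0))


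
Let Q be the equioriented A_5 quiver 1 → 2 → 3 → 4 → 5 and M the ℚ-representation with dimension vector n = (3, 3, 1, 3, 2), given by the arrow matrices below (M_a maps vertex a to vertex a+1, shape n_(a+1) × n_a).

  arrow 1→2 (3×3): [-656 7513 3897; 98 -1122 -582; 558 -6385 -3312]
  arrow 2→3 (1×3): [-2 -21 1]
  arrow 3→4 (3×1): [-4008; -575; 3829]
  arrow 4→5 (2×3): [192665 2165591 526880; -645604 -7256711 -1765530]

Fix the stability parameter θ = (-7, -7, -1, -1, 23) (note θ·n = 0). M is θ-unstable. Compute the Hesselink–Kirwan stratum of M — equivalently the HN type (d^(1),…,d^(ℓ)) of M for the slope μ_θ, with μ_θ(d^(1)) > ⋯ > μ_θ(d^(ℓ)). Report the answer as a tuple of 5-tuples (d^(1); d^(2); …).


Via rank(M_{q-1}∘⋯∘M_p): M ≅ I[1,2]^2, I[1,5], I[4,4], I[4,5].
μ_θ-semistable layers: μ^(1)=23; μ^(2)=-1; μ^(3)=-7

((0, 0, 0, 0, 2); (0, 0, 1, 3, 0); (3, 3, 0, 0, 0))


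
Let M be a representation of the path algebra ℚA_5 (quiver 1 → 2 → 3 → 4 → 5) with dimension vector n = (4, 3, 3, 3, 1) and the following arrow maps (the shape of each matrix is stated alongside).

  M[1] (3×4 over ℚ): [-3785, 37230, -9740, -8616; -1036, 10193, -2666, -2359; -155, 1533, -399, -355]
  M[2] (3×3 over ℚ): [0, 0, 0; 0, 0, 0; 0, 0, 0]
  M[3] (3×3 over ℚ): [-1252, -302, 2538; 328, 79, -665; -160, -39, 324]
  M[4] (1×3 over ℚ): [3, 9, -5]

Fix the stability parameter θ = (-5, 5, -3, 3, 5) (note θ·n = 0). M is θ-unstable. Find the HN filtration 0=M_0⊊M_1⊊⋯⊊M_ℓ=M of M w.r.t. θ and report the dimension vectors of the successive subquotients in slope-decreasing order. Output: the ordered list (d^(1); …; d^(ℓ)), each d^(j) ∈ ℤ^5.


Via rank(M_{q-1}∘⋯∘M_p): M ≅ I[1,1], I[1,2]^3, I[3,4]^2, I[3,5].
μ_θ-semistable layers: μ^(1)=5; μ^(2)=3; μ^(3)=-3; μ^(4)=-5

((0, 3, 0, 0, 1); (0, 0, 0, 3, 0); (0, 0, 3, 0, 0); (4, 0, 0, 0, 0))


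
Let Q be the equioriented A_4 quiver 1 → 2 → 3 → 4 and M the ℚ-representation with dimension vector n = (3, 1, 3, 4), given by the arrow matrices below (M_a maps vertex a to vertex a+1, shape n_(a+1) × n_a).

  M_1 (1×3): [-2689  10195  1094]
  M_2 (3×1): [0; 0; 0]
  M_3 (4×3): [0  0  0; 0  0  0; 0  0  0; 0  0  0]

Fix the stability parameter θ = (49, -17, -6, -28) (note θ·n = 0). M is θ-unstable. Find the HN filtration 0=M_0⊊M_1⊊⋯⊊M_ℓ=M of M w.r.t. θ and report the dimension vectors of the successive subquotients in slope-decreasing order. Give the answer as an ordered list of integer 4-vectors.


Barcode: M ≅ I[1,1]^2, I[1,2], I[3,3]^3, I[4,4]^4. HN layers by μ_θ (4 steps, strictly decreasing):
  μ^(1)=49; μ^(2)=16; μ^(3)=-6; μ^(4)=-28

((2, 0, 0, 0); (1, 1, 0, 0); (0, 0, 3, 0); (0, 0, 0, 4))


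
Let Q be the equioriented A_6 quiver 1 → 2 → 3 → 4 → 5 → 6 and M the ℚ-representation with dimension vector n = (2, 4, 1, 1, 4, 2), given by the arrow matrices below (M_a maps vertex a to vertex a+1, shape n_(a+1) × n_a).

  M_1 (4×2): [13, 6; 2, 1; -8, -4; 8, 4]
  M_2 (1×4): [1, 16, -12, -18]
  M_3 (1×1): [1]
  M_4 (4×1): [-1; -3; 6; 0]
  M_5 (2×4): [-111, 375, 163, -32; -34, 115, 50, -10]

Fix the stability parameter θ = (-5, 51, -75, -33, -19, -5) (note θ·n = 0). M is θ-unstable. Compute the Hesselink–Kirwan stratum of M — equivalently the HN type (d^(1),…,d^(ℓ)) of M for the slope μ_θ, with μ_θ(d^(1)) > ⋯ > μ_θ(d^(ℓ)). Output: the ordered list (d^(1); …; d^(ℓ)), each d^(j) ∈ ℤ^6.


Barcode: M ≅ I[1,2], I[1,6], I[2,2]^2, I[5,5]^2, I[5,6]. HN layers by μ_θ (4 steps, strictly decreasing):
  μ^(1)=51; μ^(2)=-5; μ^(3)=-81/5; μ^(4)=-19

((0, 3, 0, 0, 0, 0); (1, 0, 0, 0, 0, 2); (1, 1, 1, 1, 1, 0); (0, 0, 0, 0, 3, 0))


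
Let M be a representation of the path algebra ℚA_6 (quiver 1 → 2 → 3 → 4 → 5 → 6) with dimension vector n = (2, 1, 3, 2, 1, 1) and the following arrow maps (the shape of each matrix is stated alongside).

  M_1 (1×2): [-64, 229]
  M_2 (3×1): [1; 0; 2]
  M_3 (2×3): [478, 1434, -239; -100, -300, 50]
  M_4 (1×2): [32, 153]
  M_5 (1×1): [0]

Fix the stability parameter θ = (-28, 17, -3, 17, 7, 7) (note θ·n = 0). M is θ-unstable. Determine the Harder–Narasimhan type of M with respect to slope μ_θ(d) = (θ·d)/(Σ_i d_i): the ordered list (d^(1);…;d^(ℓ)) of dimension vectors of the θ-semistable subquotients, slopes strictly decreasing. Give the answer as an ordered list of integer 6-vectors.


Via rank(M_{q-1}∘⋯∘M_p): M ≅ I[1,1], I[1,3], I[3,3], I[3,5], I[4,4], I[6,6].
μ_θ-semistable layers: μ^(1)=17; μ^(2)=12; μ^(3)=7; μ^(4)=-3; μ^(5)=-28

((0, 0, 0, 1, 0, 0); (0, 0, 0, 1, 1, 0); (0, 1, 1, 0, 0, 1); (0, 0, 2, 0, 0, 0); (2, 0, 0, 0, 0, 0))


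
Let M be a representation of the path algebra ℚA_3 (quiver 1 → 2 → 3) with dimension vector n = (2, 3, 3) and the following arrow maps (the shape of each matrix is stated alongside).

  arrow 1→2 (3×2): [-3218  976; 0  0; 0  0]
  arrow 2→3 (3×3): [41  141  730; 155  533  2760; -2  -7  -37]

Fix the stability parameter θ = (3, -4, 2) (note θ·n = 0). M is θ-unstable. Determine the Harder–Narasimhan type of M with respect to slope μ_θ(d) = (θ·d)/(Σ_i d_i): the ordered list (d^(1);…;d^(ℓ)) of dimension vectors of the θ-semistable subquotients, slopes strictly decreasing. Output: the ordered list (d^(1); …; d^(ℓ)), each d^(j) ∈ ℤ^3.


Barcode: M ≅ I[1,1], I[1,3], I[2,3]^2. HN layers by μ_θ (4 steps, strictly decreasing):
  μ^(1)=3; μ^(2)=2; μ^(3)=-1/2; μ^(4)=-4

((1, 0, 0); (0, 0, 3); (1, 1, 0); (0, 2, 0))


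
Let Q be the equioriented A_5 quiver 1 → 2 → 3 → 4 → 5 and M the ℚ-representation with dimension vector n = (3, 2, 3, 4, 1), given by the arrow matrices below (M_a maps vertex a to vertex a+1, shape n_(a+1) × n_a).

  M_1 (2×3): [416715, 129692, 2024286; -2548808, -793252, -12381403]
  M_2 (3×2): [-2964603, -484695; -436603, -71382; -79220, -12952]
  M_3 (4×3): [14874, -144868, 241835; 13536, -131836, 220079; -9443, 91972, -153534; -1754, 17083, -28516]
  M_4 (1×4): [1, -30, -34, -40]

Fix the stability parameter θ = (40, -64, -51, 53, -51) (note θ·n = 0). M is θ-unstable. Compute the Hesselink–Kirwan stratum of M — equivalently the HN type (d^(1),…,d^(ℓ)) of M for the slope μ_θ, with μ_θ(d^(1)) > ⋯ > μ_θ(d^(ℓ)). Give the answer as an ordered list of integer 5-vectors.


Interval decomposition of M: I[1,1], I[1,4]^2, I[3,5], I[4,4].
HN type (ℓ=5): μ^(1)=53; μ^(2)=40; μ^(3)=1; μ^(4)=-25; μ^(5)=-51

((0, 0, 0, 3, 0); (1, 0, 0, 0, 0); (0, 0, 0, 1, 1); (2, 2, 2, 0, 0); (0, 0, 1, 0, 0))


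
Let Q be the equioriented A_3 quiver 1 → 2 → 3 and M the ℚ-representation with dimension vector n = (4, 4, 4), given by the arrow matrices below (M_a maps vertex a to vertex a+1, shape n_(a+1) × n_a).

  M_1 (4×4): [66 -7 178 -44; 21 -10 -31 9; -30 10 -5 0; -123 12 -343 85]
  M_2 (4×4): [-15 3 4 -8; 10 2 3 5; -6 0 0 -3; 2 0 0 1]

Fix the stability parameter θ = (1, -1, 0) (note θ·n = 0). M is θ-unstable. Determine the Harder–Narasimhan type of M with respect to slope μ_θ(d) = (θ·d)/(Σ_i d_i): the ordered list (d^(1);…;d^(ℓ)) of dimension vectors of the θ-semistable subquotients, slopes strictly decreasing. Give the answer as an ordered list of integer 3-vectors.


Interval decomposition of M: I[1,1], I[1,3]^3, I[2,2], I[3,3].
HN type (ℓ=3): μ^(1)=1; μ^(2)=0; μ^(3)=-1

((1, 0, 0); (3, 3, 4); (0, 1, 0))


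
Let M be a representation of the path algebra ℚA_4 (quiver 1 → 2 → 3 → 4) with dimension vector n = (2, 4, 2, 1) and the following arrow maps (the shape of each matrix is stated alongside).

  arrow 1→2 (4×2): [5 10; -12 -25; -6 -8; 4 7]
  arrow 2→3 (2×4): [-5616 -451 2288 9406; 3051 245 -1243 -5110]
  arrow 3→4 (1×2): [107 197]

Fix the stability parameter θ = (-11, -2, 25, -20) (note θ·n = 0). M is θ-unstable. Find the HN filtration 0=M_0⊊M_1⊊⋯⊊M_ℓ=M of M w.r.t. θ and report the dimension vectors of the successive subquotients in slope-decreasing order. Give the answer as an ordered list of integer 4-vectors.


Barcode: M ≅ I[1,3], I[1,4], I[2,2]^2. HN layers by μ_θ (4 steps, strictly decreasing):
  μ^(1)=25; μ^(2)=5/2; μ^(3)=-2; μ^(4)=-11

((0, 0, 1, 0); (0, 0, 1, 1); (0, 4, 0, 0); (2, 0, 0, 0))


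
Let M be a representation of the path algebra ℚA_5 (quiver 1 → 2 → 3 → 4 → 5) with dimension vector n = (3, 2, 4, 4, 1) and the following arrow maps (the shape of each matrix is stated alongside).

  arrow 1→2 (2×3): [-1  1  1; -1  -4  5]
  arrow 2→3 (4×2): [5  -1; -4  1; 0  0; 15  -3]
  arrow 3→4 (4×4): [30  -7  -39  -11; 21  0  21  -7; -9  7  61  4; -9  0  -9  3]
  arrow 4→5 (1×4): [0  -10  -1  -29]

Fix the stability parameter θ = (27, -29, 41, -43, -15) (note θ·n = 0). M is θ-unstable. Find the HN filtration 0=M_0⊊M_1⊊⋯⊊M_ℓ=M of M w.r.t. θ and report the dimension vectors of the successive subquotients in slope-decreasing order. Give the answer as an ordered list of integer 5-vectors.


Via rank(M_{q-1}∘⋯∘M_p): M ≅ I[1,1], I[1,3], I[1,5], I[3,4]^2, I[4,4].
μ_θ-semistable layers: μ^(1)=41; μ^(2)=27; μ^(3)=-1; μ^(4)=-19/5; μ^(5)=-43

((0, 0, 1, 0, 0); (1, 0, 0, 0, 0); (1, 1, 2, 2, 0); (1, 1, 1, 1, 1); (0, 0, 0, 1, 0))


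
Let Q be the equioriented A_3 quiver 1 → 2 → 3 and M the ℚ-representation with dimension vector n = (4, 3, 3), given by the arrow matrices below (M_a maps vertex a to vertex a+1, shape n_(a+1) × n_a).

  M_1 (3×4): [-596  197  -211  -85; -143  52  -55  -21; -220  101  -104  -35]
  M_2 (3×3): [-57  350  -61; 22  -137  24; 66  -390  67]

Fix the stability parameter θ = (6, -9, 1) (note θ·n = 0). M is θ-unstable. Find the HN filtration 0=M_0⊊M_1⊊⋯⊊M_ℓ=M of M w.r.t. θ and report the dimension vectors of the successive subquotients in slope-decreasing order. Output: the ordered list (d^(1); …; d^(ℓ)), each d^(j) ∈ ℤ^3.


Barcode: M ≅ I[1,1], I[1,3]^3. HN layers by μ_θ (3 steps, strictly decreasing):
  μ^(1)=6; μ^(2)=1; μ^(3)=-3/2

((1, 0, 0); (0, 0, 3); (3, 3, 0))


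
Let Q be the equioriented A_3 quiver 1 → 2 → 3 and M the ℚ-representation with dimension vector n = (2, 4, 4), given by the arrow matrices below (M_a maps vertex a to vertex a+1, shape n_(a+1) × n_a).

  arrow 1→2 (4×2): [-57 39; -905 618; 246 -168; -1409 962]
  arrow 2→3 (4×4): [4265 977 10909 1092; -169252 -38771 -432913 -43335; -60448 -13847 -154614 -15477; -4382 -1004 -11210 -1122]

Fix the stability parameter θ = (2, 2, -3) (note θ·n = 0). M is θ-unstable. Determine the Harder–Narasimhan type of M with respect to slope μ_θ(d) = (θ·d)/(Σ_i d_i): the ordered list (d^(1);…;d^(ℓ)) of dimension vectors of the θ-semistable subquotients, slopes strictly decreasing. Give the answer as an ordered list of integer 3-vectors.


Via rank(M_{q-1}∘⋯∘M_p): M ≅ I[1,2], I[1,3], I[2,3]^2, I[3,3].
μ_θ-semistable layers: μ^(1)=2; μ^(2)=1/3; μ^(3)=-1/2; μ^(4)=-3

((1, 1, 0); (1, 1, 1); (0, 2, 2); (0, 0, 1))


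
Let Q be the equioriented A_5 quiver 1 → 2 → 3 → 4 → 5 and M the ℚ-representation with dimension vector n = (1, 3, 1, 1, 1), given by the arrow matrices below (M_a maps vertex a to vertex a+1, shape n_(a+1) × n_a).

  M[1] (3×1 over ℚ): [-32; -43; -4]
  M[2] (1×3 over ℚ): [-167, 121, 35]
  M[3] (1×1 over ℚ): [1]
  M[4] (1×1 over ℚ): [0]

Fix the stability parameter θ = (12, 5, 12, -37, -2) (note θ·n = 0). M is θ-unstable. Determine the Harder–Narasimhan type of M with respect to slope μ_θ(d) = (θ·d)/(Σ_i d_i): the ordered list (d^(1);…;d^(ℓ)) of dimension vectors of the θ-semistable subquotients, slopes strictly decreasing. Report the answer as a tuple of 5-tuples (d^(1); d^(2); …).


Via rank(M_{q-1}∘⋯∘M_p): M ≅ I[1,4], I[2,2]^2, I[5,5].
μ_θ-semistable layers: μ^(1)=5; μ^(2)=-2

((0, 2, 0, 0, 0); (1, 1, 1, 1, 1))


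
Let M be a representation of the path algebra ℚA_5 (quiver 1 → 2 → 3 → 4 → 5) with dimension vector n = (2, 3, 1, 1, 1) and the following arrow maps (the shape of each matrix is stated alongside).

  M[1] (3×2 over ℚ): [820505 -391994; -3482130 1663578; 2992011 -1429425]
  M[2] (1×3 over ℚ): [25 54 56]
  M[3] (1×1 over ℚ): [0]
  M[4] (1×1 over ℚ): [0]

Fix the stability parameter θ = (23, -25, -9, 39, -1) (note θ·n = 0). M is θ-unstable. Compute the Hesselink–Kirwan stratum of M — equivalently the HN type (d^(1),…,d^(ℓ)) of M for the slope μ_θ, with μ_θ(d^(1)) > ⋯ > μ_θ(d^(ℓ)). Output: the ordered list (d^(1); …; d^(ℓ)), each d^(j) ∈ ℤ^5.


Barcode: M ≅ I[1,2], I[1,3], I[2,2], I[4,4], I[5,5]. HN layers by μ_θ (4 steps, strictly decreasing):
  μ^(1)=39; μ^(2)=-1; μ^(3)=-11/3; μ^(4)=-25

((0, 0, 0, 1, 0); (1, 1, 0, 0, 1); (1, 1, 1, 0, 0); (0, 1, 0, 0, 0))


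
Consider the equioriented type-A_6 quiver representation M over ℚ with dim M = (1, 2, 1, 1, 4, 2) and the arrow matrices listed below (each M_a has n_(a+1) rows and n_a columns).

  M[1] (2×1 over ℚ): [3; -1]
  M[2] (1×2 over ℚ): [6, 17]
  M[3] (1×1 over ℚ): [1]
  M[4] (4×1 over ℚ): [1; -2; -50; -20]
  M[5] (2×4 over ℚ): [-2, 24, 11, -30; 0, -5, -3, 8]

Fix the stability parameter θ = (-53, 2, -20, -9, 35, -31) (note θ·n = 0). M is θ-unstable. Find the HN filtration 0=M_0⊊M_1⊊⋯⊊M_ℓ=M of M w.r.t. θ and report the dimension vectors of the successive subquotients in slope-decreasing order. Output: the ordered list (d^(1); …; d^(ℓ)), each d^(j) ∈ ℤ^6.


Barcode: M ≅ I[1,5], I[2,2], I[5,5], I[5,6]^2. HN layers by μ_θ (4 steps, strictly decreasing):
  μ^(1)=35; μ^(2)=2; μ^(3)=-9; μ^(4)=-53

((0, 0, 0, 0, 2, 0); (0, 1, 0, 0, 2, 2); (0, 1, 1, 1, 0, 0); (1, 0, 0, 0, 0, 0))


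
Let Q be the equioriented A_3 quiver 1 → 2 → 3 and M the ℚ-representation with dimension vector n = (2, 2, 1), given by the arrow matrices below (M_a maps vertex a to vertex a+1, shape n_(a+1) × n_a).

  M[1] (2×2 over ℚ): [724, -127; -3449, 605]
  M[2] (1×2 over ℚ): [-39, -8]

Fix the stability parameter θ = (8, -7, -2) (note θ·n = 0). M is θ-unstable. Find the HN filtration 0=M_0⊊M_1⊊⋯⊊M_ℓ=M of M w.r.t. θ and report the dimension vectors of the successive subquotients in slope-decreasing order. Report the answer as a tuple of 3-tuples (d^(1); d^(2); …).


Interval decomposition of M: I[1,2], I[1,3].
HN type (ℓ=2): μ^(1)=1/2; μ^(2)=-1/3

((1, 1, 0); (1, 1, 1))


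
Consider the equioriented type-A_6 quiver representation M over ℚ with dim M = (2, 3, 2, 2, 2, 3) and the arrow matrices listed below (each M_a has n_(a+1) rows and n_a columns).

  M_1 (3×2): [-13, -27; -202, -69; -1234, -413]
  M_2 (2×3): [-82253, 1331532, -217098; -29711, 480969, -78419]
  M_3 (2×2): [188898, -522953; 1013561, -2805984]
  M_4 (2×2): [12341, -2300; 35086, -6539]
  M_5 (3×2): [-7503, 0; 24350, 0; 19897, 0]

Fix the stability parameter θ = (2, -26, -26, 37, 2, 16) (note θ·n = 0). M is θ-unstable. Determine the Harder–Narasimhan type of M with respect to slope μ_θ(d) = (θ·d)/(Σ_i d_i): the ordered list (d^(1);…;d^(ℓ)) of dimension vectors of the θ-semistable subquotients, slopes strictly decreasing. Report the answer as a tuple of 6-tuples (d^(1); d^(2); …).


Barcode: M ≅ I[1,5], I[1,6], I[2,2], I[6,6]^2. HN layers by μ_θ (5 steps, strictly decreasing):
  μ^(1)=39/2; μ^(2)=55/3; μ^(3)=16; μ^(4)=-50/3; μ^(5)=-26

((0, 0, 0, 1, 1, 0); (0, 0, 0, 1, 1, 1); (0, 0, 0, 0, 0, 2); (2, 2, 2, 0, 0, 0); (0, 1, 0, 0, 0, 0))


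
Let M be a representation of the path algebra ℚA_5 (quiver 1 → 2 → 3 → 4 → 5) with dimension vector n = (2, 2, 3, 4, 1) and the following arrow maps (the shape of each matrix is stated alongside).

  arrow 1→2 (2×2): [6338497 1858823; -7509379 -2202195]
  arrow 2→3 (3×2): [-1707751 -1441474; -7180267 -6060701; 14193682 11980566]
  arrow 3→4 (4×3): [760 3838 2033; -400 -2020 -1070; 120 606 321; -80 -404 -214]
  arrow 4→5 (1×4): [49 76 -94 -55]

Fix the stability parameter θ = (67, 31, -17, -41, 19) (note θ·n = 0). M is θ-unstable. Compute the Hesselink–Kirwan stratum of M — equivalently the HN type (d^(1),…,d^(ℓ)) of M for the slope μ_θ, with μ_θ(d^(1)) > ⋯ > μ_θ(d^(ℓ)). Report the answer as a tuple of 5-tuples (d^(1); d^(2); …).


Barcode: M ≅ I[1,3]^2, I[3,5], I[4,4]^3. HN layers by μ_θ (4 steps, strictly decreasing):
  μ^(1)=27; μ^(2)=19; μ^(3)=-29; μ^(4)=-41

((2, 2, 2, 0, 0); (0, 0, 0, 0, 1); (0, 0, 1, 1, 0); (0, 0, 0, 3, 0))


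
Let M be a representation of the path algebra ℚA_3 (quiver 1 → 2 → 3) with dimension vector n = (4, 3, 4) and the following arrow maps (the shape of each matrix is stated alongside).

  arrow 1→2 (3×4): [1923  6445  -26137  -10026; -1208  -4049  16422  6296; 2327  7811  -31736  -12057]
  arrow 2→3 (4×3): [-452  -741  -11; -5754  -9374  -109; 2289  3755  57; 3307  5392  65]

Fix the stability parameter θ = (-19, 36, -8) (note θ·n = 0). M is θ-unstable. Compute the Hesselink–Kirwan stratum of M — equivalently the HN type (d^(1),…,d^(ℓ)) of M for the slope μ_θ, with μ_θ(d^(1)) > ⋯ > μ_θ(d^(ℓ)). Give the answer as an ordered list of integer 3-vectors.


Interval decomposition of M: I[1,1], I[1,3]^3, I[3,3].
HN type (ℓ=3): μ^(1)=14; μ^(2)=-8; μ^(3)=-19

((0, 3, 3); (0, 0, 1); (4, 0, 0))


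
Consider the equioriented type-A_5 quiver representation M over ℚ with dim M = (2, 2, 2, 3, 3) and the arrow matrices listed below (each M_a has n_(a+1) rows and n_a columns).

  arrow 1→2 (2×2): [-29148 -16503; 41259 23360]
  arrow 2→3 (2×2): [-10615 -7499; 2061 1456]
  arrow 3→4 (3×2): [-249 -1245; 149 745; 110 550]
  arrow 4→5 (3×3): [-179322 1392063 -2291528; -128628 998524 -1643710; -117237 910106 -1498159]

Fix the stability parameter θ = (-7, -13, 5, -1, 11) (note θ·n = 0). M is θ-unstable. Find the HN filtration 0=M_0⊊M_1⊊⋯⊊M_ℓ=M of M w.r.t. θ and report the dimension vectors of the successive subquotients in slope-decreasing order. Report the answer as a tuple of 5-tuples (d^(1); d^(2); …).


Barcode: M ≅ I[1,3], I[1,5], I[4,5]^2. HN layers by μ_θ (5 steps, strictly decreasing):
  μ^(1)=11; μ^(2)=5; μ^(3)=2; μ^(4)=-1; μ^(5)=-10

((0, 0, 0, 0, 3); (0, 0, 1, 0, 0); (0, 0, 1, 1, 0); (0, 0, 0, 2, 0); (2, 2, 0, 0, 0))


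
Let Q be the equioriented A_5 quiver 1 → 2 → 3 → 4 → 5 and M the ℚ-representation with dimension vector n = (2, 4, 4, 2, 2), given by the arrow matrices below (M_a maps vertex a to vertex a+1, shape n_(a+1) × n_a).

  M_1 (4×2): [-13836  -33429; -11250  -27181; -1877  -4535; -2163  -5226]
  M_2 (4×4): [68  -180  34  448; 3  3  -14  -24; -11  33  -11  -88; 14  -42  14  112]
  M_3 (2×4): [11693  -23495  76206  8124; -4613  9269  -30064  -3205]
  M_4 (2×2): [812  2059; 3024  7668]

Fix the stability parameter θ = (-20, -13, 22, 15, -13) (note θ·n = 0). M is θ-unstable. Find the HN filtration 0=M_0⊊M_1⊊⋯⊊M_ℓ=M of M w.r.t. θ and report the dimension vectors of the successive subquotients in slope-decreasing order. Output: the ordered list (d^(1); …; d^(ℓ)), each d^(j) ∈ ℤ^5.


Interval decomposition of M: I[1,2], I[1,3], I[2,2], I[2,5], I[3,3], I[3,4], I[5,5].
HN type (ℓ=5): μ^(1)=22; μ^(2)=37/2; μ^(3)=8; μ^(4)=-13; μ^(5)=-20

((0, 0, 2, 0, 0); (0, 0, 1, 1, 0); (0, 0, 1, 1, 1); (0, 4, 0, 0, 1); (2, 0, 0, 0, 0))


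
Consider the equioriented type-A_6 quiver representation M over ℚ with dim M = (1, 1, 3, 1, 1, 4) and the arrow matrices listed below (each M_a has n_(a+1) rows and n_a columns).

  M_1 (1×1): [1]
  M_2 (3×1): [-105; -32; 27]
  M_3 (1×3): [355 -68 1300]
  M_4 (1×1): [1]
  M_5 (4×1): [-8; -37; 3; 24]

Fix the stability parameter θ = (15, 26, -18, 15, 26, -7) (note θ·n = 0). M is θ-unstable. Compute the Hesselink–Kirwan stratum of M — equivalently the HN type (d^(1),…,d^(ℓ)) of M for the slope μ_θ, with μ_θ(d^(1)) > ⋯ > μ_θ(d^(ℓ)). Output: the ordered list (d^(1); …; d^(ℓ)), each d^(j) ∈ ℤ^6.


Interval decomposition of M: I[1,6], I[3,3]^2, I[6,6]^3.
HN type (ℓ=4): μ^(1)=34/3; μ^(2)=23/3; μ^(3)=-7; μ^(4)=-18

((0, 0, 0, 1, 1, 1); (1, 1, 1, 0, 0, 0); (0, 0, 0, 0, 0, 3); (0, 0, 2, 0, 0, 0))


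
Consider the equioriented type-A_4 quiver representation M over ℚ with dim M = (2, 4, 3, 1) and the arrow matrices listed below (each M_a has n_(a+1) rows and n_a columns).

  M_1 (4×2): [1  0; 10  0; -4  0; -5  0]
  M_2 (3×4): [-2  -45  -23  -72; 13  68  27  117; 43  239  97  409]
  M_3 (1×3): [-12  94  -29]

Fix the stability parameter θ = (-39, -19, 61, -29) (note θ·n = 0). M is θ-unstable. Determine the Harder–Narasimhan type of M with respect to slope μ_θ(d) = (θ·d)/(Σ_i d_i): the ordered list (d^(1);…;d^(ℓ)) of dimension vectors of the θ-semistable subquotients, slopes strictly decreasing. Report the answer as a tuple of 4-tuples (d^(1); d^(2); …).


Via rank(M_{q-1}∘⋯∘M_p): M ≅ I[1,1], I[1,2], I[2,3]^2, I[2,4].
μ_θ-semistable layers: μ^(1)=61; μ^(2)=16; μ^(3)=-19; μ^(4)=-39

((0, 0, 2, 0); (0, 0, 1, 1); (0, 4, 0, 0); (2, 0, 0, 0))


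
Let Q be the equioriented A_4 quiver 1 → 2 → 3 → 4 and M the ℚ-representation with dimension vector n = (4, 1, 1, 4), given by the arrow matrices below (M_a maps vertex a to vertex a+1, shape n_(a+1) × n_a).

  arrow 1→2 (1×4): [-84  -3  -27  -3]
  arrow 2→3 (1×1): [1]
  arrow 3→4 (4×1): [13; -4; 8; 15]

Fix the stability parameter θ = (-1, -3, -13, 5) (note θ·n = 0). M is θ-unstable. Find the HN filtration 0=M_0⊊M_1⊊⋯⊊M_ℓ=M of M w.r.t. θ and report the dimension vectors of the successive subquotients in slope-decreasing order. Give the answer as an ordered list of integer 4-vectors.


Via rank(M_{q-1}∘⋯∘M_p): M ≅ I[1,1]^3, I[1,4], I[4,4]^3.
μ_θ-semistable layers: μ^(1)=5; μ^(2)=-1; μ^(3)=-17/3

((0, 0, 0, 4); (3, 0, 0, 0); (1, 1, 1, 0))


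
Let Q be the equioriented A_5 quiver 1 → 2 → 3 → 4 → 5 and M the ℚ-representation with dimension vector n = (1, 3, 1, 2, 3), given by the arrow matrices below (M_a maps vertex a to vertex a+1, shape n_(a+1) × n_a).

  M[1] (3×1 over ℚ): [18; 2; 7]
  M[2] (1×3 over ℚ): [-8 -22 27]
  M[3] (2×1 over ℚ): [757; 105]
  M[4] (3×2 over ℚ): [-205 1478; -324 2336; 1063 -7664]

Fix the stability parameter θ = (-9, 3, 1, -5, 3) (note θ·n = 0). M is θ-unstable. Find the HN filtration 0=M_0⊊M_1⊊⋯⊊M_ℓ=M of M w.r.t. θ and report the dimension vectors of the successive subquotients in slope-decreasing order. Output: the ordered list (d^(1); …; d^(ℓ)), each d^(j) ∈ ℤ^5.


Via rank(M_{q-1}∘⋯∘M_p): M ≅ I[1,5], I[2,2]^2, I[4,5], I[5,5].
μ_θ-semistable layers: μ^(1)=3; μ^(2)=-1/3; μ^(3)=-5; μ^(4)=-9

((0, 2, 0, 0, 3); (0, 1, 1, 1, 0); (0, 0, 0, 1, 0); (1, 0, 0, 0, 0))


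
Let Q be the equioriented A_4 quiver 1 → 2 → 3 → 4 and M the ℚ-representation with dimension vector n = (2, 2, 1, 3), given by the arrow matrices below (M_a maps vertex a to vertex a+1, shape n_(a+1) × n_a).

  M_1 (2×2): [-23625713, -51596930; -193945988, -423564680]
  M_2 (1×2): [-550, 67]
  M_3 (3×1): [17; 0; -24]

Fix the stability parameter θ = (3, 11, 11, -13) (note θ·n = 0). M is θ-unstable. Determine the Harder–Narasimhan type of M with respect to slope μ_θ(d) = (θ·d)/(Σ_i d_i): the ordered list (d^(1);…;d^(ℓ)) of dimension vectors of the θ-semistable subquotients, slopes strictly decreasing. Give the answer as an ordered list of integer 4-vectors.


Via rank(M_{q-1}∘⋯∘M_p): M ≅ I[1,1], I[1,4], I[2,2], I[4,4]^2.
μ_θ-semistable layers: μ^(1)=11; μ^(2)=3; μ^(3)=-13

((0, 1, 0, 0); (2, 1, 1, 1); (0, 0, 0, 2))


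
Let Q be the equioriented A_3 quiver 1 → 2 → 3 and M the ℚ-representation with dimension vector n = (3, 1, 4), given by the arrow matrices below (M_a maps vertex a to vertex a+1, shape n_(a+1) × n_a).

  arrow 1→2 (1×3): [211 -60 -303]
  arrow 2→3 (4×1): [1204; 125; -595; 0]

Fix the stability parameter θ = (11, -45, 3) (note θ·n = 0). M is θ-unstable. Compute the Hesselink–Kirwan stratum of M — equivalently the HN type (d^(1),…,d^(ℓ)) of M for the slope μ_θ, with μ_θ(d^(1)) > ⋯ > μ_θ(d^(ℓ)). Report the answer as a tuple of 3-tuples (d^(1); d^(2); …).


Barcode: M ≅ I[1,1]^2, I[1,3], I[3,3]^3. HN layers by μ_θ (3 steps, strictly decreasing):
  μ^(1)=11; μ^(2)=3; μ^(3)=-17

((2, 0, 0); (0, 0, 4); (1, 1, 0))


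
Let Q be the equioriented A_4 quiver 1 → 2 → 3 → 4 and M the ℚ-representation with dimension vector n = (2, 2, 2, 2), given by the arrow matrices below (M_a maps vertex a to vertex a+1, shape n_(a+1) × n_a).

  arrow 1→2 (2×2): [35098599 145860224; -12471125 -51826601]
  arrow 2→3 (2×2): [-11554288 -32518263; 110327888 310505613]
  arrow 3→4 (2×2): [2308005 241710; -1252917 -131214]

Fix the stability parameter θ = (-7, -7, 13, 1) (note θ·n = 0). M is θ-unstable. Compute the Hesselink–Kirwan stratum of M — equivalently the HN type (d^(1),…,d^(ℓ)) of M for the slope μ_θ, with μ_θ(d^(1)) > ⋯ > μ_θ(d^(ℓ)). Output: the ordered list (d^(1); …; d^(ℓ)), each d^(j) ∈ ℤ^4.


Barcode: M ≅ I[1,2], I[1,4], I[3,3], I[4,4]. HN layers by μ_θ (4 steps, strictly decreasing):
  μ^(1)=13; μ^(2)=7; μ^(3)=1; μ^(4)=-7

((0, 0, 1, 0); (0, 0, 1, 1); (0, 0, 0, 1); (2, 2, 0, 0))


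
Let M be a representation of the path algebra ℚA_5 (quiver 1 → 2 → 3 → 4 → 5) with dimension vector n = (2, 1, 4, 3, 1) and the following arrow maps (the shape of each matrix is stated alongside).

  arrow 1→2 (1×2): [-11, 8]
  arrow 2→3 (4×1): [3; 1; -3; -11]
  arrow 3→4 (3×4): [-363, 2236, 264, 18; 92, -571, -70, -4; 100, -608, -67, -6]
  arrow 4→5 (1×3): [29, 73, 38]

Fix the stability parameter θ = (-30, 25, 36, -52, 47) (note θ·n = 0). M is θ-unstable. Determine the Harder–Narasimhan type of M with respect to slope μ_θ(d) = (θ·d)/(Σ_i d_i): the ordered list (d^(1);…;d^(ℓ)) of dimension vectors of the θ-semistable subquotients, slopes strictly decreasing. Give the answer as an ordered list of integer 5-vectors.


Barcode: M ≅ I[1,1], I[1,5], I[3,3], I[3,4]^2. HN layers by μ_θ (5 steps, strictly decreasing):
  μ^(1)=47; μ^(2)=36; μ^(3)=3; μ^(4)=-8; μ^(5)=-30

((0, 0, 0, 0, 1); (0, 0, 1, 0, 0); (0, 1, 1, 1, 0); (0, 0, 2, 2, 0); (2, 0, 0, 0, 0))


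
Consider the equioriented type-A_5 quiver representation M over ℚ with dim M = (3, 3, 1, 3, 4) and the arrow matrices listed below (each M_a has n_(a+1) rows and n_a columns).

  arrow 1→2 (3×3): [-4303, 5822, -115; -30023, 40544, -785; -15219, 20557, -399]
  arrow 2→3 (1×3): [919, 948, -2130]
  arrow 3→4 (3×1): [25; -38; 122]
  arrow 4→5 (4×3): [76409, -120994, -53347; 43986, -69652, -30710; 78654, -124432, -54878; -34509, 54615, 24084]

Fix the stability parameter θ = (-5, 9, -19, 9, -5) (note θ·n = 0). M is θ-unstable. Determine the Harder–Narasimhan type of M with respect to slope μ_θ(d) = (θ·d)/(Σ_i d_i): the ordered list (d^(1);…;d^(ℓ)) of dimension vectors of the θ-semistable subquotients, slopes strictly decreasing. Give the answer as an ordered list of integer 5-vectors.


Interval decomposition of M: I[1,2]^2, I[1,5], I[4,4], I[4,5], I[5,5]^2.
HN type (ℓ=3): μ^(1)=9; μ^(2)=2; μ^(3)=-5

((0, 2, 0, 1, 0); (0, 0, 0, 2, 2); (3, 1, 1, 0, 2))
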